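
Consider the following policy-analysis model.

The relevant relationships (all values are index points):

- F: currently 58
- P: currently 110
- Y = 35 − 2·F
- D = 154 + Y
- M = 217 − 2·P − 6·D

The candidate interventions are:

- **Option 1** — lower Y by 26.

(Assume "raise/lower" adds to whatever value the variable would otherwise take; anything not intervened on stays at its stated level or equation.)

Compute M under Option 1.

-285

Option 1 (Y − 26):
  F = 58
  P = 110
  Y = 35 − 2·58 (−26 from intervention) = -107
  D = 154 + (-107) = 47
  M = 217 − 2·110 − 6·47 = -285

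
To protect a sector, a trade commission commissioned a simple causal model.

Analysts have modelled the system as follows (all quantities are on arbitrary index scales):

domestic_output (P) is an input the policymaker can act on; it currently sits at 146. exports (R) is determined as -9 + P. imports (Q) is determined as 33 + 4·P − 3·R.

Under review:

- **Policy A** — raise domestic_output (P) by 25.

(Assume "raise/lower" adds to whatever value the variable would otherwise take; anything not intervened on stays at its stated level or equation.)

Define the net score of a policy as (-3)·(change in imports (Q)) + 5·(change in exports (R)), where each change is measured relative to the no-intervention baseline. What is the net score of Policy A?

Baseline:
  P = 146
  R = -9 + 146 = 137
  Q = 33 + 4·146 − 3·137 = 206
Policy A (P + 25):
  P = 146 + 25 = 171
  R = -9 + 171 = 162
  Q = 33 + 4·171 − 3·162 = 231
ΔQ = 231 − 206 = 25; ΔR = 162 − 137 = 25
Score = (-3)·25 + 5·25 = 50

50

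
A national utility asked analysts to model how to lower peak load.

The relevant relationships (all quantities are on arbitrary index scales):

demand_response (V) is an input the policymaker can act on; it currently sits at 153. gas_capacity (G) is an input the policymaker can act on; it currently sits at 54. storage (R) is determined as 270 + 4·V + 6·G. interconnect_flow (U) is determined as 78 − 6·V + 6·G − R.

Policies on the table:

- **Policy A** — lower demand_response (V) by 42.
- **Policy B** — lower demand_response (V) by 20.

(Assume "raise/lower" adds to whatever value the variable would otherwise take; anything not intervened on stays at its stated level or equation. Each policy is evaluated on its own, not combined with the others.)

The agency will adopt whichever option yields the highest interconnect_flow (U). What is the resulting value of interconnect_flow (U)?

Policy A (V − 42):
  V = 153 − 42 = 111
  G = 54
  R = 270 + 4·111 + 6·54 = 1038
  U = 78 − 6·111 + 6·54 − 1038 = -1302
Policy B (V − 20):
  V = 153 − 20 = 133
  G = 54
  R = 270 + 4·133 + 6·54 = 1126
  U = 78 − 6·133 + 6·54 − 1126 = -1522
Comparing — Policy A: U=-1302, Policy B: U=-1522. Highest is -1302 (Policy A).

-1302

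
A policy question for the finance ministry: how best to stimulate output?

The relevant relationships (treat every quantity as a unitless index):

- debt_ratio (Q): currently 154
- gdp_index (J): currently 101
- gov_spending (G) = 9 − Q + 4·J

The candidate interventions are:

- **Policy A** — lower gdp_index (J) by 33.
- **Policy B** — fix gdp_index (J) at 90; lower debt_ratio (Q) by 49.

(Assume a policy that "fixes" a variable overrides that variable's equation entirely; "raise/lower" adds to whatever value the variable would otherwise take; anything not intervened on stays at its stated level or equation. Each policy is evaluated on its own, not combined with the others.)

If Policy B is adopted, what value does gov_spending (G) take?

264

Policy B (J := 90, Q − 49):
  Q = 154 − 49 = 105
  J = 90
  G = 9 − 105 + 4·90 = 264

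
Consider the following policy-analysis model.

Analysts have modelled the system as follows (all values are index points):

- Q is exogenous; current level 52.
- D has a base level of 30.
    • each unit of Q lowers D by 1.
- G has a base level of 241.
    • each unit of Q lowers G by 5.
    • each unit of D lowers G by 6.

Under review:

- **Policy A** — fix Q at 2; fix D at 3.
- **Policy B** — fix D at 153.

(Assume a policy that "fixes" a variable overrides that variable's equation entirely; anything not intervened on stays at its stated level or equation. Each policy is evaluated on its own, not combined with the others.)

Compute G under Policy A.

Policy A (Q := 2, D := 3):
  Q = 2
  D = 3
  G = 241 − 5·2 − 6·3 = 213

213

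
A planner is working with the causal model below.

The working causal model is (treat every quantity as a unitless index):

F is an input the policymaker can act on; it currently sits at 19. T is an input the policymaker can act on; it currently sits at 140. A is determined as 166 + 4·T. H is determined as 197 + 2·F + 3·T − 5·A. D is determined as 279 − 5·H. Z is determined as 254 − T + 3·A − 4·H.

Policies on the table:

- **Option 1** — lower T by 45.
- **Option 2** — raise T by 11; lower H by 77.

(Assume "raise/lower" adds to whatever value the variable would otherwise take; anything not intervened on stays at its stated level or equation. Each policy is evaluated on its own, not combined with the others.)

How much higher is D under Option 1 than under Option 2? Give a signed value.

-5145

Option 1 (T − 45):
  F = 19
  T = 140 − 45 = 95
  A = 166 + 4·95 = 546
  H = 197 + 2·19 + 3·95 − 5·546 = -2210
  D = 279 − 5·(-2210) = 11329
Option 2 (T + 11, H − 77):
  F = 19
  T = 140 + 11 = 151
  A = 166 + 4·151 = 770
  H = 197 + 2·19 + 3·151 − 5·770 (−77 from intervention) = -3239
  D = 279 − 5·(-3239) = 16474
D: 11329 − 16474 = -5145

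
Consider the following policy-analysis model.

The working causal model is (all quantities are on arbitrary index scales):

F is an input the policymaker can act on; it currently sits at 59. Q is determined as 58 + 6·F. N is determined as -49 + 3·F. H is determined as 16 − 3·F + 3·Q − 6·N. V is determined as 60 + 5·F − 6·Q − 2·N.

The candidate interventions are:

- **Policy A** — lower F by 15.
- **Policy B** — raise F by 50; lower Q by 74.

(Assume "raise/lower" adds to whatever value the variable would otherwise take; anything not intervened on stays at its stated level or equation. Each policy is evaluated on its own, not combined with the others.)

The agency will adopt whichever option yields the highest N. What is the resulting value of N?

Policy A (F − 15):
  F = 59 − 15 = 44
  N = -49 + 3·44 = 83
Policy B (F + 50, Q − 74):
  F = 59 + 50 = 109
  N = -49 + 3·109 = 278
Comparing — Policy A: N=83, Policy B: N=278. Highest is 278 (Policy B).

278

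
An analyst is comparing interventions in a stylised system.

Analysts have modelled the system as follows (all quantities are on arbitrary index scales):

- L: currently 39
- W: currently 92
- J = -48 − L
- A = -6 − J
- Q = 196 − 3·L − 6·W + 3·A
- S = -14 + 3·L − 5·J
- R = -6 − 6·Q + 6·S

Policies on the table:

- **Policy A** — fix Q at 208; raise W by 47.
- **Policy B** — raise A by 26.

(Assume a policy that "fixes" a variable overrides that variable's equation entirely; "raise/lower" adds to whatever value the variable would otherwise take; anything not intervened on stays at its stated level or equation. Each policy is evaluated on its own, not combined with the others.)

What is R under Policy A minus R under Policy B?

Policy A (Q := 208, W + 47):
  L = 39
  W = 92 + 47 = 139
  J = -48 − 39 = -87
  A = -6 − (-87) = 81
  Q = 208
  S = -14 + 3·39 − 5·(-87) = 538
  R = -6 − 6·208 + 6·538 = 1974
Policy B (A + 26):
  L = 39
  W = 92
  J = -48 − 39 = -87
  A = -6 − (-87) (+26 from intervention) = 107
  Q = 196 − 3·39 − 6·92 + 3·107 = -152
  S = -14 + 3·39 − 5·(-87) = 538
  R = -6 − 6·(-152) + 6·538 = 4134
R: 1974 − 4134 = -2160

-2160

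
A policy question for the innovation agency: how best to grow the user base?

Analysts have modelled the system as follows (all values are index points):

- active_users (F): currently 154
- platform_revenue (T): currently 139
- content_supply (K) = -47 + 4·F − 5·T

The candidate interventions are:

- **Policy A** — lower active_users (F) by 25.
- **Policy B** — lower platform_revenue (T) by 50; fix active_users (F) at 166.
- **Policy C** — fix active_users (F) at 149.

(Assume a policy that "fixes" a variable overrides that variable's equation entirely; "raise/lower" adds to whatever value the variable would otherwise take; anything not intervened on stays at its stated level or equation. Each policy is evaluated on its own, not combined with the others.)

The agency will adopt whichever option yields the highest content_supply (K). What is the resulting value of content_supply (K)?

172

Policy A (F − 25):
  F = 154 − 25 = 129
  T = 139
  K = -47 + 4·129 − 5·139 = -226
Policy B (T − 50, F := 166):
  F = 166
  T = 139 − 50 = 89
  K = -47 + 4·166 − 5·89 = 172
Policy C (F := 149):
  F = 149
  T = 139
  K = -47 + 4·149 − 5·139 = -146
Comparing — Policy A: K=-226, Policy B: K=172, Policy C: K=-146. Highest is 172 (Policy B).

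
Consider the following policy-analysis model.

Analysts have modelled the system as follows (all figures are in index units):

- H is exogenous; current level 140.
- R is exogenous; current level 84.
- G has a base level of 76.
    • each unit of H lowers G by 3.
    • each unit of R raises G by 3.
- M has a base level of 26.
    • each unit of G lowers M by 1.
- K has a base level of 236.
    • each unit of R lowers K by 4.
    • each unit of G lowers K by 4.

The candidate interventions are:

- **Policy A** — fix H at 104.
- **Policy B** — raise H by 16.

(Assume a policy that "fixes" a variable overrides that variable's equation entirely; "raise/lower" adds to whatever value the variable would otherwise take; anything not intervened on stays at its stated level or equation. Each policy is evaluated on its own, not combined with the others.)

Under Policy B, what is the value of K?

Policy B (H + 16):
  H = 140 + 16 = 156
  R = 84
  G = 76 − 3·156 + 3·84 = -140
  K = 236 − 4·84 − 4·(-140) = 460

460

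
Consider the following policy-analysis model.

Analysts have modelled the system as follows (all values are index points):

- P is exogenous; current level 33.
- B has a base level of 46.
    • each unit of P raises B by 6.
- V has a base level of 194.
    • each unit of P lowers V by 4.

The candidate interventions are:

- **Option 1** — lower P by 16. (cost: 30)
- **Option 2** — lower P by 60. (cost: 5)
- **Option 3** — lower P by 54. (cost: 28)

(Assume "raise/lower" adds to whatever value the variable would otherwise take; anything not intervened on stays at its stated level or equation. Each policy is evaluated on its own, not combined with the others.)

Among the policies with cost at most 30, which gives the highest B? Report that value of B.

Option 1 (P − 16):
  P = 33 − 16 = 17
  B = 46 + 6·17 = 148
Option 2 (P − 60):
  P = 33 − 60 = -27
  B = 46 + 6·(-27) = -116
Option 3 (P − 54):
  P = 33 − 54 = -21
  B = 46 + 6·(-21) = -80
Comparing — Option 1: B=148, Option 2: B=-116, Option 3: B=-80. Highest is 148 (Option 1).

148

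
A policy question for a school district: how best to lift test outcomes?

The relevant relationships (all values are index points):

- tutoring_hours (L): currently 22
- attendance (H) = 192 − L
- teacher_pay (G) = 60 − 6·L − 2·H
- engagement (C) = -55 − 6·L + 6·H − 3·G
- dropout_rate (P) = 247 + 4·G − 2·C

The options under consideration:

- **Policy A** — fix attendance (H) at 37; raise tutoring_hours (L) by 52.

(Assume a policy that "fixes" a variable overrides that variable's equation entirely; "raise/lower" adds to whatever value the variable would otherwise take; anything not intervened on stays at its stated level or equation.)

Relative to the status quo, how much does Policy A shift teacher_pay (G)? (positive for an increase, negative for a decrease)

-46

Baseline:
  L = 22
  H = 192 − 22 = 170
  G = 60 − 6·22 − 2·170 = -412
Policy A (H := 37, L + 52):
  L = 22 + 52 = 74
  H = 37
  G = 60 − 6·74 − 2·37 = -458
Change in G: -458 − (-412) = -46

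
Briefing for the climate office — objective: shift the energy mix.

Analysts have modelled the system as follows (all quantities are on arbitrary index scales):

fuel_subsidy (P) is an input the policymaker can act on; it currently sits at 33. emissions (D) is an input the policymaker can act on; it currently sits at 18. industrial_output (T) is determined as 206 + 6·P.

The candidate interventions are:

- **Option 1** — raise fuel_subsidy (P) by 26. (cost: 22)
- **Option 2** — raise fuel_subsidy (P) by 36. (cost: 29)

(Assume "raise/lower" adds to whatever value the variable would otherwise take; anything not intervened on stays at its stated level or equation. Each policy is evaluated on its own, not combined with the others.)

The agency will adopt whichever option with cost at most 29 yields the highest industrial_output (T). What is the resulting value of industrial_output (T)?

Option 1 (P + 26):
  P = 33 + 26 = 59
  T = 206 + 6·59 = 560
Option 2 (P + 36):
  P = 33 + 36 = 69
  T = 206 + 6·69 = 620
Comparing — Option 1: T=560, Option 2: T=620. Highest is 620 (Option 2).

620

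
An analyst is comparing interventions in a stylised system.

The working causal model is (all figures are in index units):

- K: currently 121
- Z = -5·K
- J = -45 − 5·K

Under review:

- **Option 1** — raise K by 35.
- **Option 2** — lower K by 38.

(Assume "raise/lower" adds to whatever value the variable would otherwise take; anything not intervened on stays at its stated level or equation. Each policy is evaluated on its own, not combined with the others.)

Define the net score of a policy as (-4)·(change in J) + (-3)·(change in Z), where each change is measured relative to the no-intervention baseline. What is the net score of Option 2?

Baseline:
  K = 121
  Z = 0 − 5·121 = -605
  J = -45 − 5·121 = -650
Option 2 (K − 38):
  K = 121 − 38 = 83
  Z = 0 − 5·83 = -415
  J = -45 − 5·83 = -460
ΔJ = -460 − (-650) = 190; ΔZ = -415 − (-605) = 190
Score = (-4)·190 + (-3)·190 = -1330

-1330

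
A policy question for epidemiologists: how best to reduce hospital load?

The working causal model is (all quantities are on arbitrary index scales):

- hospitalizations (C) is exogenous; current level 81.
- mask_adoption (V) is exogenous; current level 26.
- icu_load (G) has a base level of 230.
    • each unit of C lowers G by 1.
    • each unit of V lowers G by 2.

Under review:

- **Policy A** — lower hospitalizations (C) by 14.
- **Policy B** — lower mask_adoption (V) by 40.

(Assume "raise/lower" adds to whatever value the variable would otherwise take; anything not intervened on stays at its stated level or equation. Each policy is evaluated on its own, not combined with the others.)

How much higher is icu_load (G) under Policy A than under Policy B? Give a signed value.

-66

Policy A (C − 14):
  C = 81 − 14 = 67
  V = 26
  G = 230 − 67 − 2·26 = 111
Policy B (V − 40):
  C = 81
  V = 26 − 40 = -14
  G = 230 − 81 − 2·(-14) = 177
G: 111 − 177 = -66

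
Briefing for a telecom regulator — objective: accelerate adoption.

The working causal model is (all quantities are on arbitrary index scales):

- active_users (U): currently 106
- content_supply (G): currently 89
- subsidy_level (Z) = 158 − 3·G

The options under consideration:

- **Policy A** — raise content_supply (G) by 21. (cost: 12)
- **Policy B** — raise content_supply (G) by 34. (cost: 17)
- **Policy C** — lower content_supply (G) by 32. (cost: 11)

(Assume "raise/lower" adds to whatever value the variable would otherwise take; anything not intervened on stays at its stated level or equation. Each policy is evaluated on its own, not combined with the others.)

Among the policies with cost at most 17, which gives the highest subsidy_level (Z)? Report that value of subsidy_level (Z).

-13

Policy A (G + 21):
  G = 89 + 21 = 110
  Z = 158 − 3·110 = -172
Policy B (G + 34):
  G = 89 + 34 = 123
  Z = 158 − 3·123 = -211
Policy C (G − 32):
  G = 89 − 32 = 57
  Z = 158 − 3·57 = -13
Comparing — Policy A: Z=-172, Policy B: Z=-211, Policy C: Z=-13. Highest is -13 (Policy C).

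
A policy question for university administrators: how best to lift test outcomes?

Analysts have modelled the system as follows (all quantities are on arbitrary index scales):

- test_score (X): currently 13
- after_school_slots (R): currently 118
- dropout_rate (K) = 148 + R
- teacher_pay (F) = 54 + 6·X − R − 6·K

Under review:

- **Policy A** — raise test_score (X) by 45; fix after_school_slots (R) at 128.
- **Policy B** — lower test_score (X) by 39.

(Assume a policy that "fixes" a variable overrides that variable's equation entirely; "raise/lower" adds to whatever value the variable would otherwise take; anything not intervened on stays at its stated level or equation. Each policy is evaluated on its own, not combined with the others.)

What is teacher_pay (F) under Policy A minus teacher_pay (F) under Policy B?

434

Policy A (X + 45, R := 128):
  X = 13 + 45 = 58
  R = 128
  K = 148 + 128 = 276
  F = 54 + 6·58 − 128 − 6·276 = -1382
Policy B (X − 39):
  X = 13 − 39 = -26
  R = 118
  K = 148 + 118 = 266
  F = 54 + 6·(-26) − 118 − 6·266 = -1816
F: -1382 − (-1816) = 434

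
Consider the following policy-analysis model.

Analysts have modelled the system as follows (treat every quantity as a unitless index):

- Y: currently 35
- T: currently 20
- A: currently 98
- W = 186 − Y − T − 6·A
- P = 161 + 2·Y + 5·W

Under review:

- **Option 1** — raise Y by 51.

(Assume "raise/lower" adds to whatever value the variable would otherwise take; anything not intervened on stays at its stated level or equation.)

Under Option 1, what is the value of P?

Option 1 (Y + 51):
  Y = 35 + 51 = 86
  T = 20
  A = 98
  W = 186 − 86 − 20 − 6·98 = -508
  P = 161 + 2·86 + 5·(-508) = -2207

-2207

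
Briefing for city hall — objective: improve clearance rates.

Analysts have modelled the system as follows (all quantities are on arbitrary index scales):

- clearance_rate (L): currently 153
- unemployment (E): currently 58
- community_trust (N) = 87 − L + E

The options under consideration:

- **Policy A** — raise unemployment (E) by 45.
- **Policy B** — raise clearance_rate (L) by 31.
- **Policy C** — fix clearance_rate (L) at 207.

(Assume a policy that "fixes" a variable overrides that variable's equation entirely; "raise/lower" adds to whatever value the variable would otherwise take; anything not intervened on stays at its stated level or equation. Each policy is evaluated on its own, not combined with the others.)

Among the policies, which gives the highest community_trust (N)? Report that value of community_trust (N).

Policy A (E + 45):
  L = 153
  E = 58 + 45 = 103
  N = 87 − 153 + 103 = 37
Policy B (L + 31):
  L = 153 + 31 = 184
  E = 58
  N = 87 − 184 + 58 = -39
Policy C (L := 207):
  L = 207
  E = 58
  N = 87 − 207 + 58 = -62
Comparing — Policy A: N=37, Policy B: N=-39, Policy C: N=-62. Highest is 37 (Policy A).

37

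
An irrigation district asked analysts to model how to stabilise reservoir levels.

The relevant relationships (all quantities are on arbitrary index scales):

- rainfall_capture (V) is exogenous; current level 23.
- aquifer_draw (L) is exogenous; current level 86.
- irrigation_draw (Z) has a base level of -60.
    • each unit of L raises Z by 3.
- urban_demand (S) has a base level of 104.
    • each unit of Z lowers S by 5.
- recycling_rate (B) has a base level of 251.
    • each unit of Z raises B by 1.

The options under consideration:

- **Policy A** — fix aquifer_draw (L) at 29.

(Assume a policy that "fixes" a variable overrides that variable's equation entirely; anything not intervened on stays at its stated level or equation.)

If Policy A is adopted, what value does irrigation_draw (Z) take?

Policy A (L := 29):
  L = 29
  Z = -60 + 3·29 = 27

27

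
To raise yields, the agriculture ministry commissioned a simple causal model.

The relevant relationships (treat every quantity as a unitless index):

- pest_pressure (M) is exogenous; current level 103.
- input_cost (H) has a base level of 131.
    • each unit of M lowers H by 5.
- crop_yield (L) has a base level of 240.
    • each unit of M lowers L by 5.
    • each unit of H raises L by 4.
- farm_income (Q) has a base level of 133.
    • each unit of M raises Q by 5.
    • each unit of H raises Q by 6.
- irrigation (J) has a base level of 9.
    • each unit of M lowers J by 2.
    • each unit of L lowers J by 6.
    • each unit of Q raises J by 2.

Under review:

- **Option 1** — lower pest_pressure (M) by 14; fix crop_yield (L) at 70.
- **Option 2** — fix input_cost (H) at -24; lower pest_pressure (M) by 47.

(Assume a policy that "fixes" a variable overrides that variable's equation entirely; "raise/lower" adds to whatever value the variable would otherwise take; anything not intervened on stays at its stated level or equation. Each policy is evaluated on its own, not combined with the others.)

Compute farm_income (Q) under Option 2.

Option 2 (H := -24, M − 47):
  M = 103 − 47 = 56
  H = -24
  Q = 133 + 5·56 + 6·(-24) = 269

269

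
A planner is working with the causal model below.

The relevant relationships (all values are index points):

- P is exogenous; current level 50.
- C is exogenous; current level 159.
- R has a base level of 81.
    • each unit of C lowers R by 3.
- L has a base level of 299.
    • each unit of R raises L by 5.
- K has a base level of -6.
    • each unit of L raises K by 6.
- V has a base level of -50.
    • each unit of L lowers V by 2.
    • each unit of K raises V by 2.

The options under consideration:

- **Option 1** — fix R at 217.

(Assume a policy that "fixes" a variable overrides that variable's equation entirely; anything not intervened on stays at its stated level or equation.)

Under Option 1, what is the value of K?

Option 1 (R := 217):
  C = 159
  R = 217
  L = 299 + 5·217 = 1384
  K = -6 + 6·1384 = 8298

8298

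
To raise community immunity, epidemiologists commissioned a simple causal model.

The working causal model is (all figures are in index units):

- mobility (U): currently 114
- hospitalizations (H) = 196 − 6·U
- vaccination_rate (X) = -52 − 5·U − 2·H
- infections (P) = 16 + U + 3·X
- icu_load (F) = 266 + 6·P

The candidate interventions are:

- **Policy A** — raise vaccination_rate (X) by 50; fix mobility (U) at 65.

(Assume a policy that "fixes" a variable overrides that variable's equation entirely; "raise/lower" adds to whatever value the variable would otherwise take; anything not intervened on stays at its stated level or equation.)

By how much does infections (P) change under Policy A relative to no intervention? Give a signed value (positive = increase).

Baseline:
  U = 114
  H = 196 − 6·114 = -488
  X = -52 − 5·114 − 2·(-488) = 354
  P = 16 + 114 + 3·354 = 1192
Policy A (X + 50, U := 65):
  U = 65
  H = 196 − 6·65 = -194
  X = -52 − 5·65 − 2·(-194) (+50 from intervention) = 61
  P = 16 + 65 + 3·61 = 264
Change in P: 264 − 1192 = -928

-928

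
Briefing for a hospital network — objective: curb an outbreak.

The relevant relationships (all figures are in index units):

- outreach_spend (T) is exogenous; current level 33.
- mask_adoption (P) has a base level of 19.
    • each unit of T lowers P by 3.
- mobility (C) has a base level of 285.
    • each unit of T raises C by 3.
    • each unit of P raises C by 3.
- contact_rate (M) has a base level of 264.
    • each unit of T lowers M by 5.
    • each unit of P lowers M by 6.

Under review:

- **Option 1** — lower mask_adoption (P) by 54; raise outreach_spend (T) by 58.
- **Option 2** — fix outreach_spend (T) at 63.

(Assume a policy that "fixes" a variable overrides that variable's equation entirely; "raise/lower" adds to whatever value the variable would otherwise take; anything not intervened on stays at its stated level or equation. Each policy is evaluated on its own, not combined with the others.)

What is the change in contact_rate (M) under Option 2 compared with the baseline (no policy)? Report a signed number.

390

Baseline:
  T = 33
  P = 19 − 3·33 = -80
  M = 264 − 5·33 − 6·(-80) = 579
Option 2 (T := 63):
  T = 63
  P = 19 − 3·63 = -170
  M = 264 − 5·63 − 6·(-170) = 969
Change in M: 969 − 579 = 390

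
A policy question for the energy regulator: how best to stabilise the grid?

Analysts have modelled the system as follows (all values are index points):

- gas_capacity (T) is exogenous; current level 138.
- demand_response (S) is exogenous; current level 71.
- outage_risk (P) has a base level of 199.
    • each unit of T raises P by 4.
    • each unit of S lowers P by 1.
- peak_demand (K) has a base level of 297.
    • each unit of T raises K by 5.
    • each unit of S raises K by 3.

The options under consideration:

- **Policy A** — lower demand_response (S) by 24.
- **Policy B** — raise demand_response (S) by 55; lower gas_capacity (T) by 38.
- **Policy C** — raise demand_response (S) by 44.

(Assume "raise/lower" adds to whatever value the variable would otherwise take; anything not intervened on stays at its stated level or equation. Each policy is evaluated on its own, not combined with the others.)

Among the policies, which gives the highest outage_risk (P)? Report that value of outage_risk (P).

704

Policy A (S − 24):
  T = 138
  S = 71 − 24 = 47
  P = 199 + 4·138 − 47 = 704
Policy B (S + 55, T − 38):
  T = 138 − 38 = 100
  S = 71 + 55 = 126
  P = 199 + 4·100 − 126 = 473
Policy C (S + 44):
  T = 138
  S = 71 + 44 = 115
  P = 199 + 4·138 − 115 = 636
Comparing — Policy A: P=704, Policy B: P=473, Policy C: P=636. Highest is 704 (Policy A).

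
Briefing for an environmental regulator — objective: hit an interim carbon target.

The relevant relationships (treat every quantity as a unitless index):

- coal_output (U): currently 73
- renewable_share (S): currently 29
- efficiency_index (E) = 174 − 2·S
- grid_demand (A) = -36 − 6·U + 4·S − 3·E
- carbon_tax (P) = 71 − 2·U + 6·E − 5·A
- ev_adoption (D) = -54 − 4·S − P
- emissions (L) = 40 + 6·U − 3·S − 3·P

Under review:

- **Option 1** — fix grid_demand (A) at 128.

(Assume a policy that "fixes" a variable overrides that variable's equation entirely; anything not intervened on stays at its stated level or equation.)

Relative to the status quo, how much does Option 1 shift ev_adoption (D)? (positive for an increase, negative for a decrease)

Baseline:
  U = 73
  S = 29
  E = 174 − 2·29 = 116
  A = -36 − 6·73 + 4·29 − 3·116 = -706
  P = 71 − 2·73 + 6·116 − 5·(-706) = 4151
  D = -54 − 4·29 − 4151 = -4321
Option 1 (A := 128):
  U = 73
  S = 29
  E = 174 − 2·29 = 116
  A = 128
  P = 71 − 2·73 + 6·116 − 5·128 = -19
  D = -54 − 4·29 − (-19) = -151
Change in D: -151 − (-4321) = 4170

4170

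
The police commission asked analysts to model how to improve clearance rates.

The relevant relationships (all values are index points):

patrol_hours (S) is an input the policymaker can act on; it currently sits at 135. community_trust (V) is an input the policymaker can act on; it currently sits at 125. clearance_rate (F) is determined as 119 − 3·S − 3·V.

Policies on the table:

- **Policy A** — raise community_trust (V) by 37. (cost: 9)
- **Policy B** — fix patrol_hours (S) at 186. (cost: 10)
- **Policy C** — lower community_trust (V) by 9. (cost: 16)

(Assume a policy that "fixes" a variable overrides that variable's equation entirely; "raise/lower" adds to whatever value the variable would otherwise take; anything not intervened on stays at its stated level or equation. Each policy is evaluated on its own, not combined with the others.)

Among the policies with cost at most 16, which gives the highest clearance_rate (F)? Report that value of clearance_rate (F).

-634

Policy A (V + 37):
  S = 135
  V = 125 + 37 = 162
  F = 119 − 3·135 − 3·162 = -772
Policy B (S := 186):
  S = 186
  V = 125
  F = 119 − 3·186 − 3·125 = -814
Policy C (V − 9):
  S = 135
  V = 125 − 9 = 116
  F = 119 − 3·135 − 3·116 = -634
Comparing — Policy A: F=-772, Policy B: F=-814, Policy C: F=-634. Highest is -634 (Policy C).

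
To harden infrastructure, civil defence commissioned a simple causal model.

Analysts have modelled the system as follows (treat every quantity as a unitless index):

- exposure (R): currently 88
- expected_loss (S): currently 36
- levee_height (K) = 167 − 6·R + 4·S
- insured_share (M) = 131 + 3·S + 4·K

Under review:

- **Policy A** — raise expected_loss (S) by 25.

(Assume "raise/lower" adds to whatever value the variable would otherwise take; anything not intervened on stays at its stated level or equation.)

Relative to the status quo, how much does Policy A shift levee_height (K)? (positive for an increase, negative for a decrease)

Baseline:
  R = 88
  S = 36
  K = 167 − 6·88 + 4·36 = -217
Policy A (S + 25):
  R = 88
  S = 36 + 25 = 61
  K = 167 − 6·88 + 4·61 = -117
Change in K: -117 − (-217) = 100

100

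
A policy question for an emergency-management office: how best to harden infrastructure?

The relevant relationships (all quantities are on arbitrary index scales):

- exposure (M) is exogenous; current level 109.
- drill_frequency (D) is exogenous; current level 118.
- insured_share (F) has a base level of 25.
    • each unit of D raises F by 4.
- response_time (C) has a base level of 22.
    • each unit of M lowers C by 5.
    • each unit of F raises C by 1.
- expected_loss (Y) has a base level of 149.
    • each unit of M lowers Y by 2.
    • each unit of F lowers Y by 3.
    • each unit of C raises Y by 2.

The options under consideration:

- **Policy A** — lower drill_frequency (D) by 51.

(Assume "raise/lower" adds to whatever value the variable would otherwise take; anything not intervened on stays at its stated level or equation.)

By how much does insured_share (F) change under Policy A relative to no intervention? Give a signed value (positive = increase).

-204

Baseline:
  D = 118
  F = 25 + 4·118 = 497
Policy A (D − 51):
  D = 118 − 51 = 67
  F = 25 + 4·67 = 293
Change in F: 293 − 497 = -204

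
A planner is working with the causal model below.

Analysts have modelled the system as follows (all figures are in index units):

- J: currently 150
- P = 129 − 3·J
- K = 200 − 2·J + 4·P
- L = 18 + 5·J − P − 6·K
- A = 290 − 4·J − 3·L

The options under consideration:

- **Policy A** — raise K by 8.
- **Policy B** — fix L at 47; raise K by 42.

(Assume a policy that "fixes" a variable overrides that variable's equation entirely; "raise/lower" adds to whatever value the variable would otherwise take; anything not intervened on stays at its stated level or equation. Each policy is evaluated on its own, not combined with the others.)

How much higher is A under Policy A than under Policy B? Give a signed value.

-27894

Policy A (K + 8):
  J = 150
  P = 129 − 3·150 = -321
  K = 200 − 2·150 + 4·(-321) (+8 from intervention) = -1376
  L = 18 + 5·150 − (-321) − 6·(-1376) = 9345
  A = 290 − 4·150 − 3·9345 = -28345
Policy B (L := 47, K + 42):
  J = 150
  P = 129 − 3·150 = -321
  K = 200 − 2·150 + 4·(-321) (+42 from intervention) = -1342
  L = 47
  A = 290 − 4·150 − 3·47 = -451
A: -28345 − (-451) = -27894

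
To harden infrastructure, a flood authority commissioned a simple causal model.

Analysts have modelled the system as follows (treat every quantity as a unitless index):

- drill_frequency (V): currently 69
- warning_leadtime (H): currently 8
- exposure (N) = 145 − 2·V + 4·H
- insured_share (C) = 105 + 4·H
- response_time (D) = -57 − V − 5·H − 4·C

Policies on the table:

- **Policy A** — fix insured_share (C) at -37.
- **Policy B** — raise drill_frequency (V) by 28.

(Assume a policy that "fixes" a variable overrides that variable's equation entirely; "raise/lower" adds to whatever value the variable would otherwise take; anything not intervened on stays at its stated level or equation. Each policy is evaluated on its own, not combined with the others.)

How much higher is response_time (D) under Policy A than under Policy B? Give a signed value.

724

Policy A (C := -37):
  V = 69
  H = 8
  C = -37
  D = -57 − 69 − 5·8 − 4·(-37) = -18
Policy B (V + 28):
  V = 69 + 28 = 97
  H = 8
  C = 105 + 4·8 = 137
  D = -57 − 97 − 5·8 − 4·137 = -742
D: -18 − (-742) = 724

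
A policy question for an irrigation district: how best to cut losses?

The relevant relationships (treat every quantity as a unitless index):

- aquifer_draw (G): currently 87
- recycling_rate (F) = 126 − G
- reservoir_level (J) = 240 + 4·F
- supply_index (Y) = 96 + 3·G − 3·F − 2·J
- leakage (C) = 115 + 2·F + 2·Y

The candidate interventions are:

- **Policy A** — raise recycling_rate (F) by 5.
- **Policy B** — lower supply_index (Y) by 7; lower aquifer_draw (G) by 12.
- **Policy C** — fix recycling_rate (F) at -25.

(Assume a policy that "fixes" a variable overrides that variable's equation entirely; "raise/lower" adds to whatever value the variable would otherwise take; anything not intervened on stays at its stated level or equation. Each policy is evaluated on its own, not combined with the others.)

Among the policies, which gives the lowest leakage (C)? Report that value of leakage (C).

-1237

Policy A (F + 5):
  G = 87
  F = 126 − 87 (+5 from intervention) = 44
  J = 240 + 4·44 = 416
  Y = 96 + 3·87 − 3·44 − 2·416 = -607
  C = 115 + 2·44 + 2·(-607) = -1011
Policy B (Y − 7, G − 12):
  G = 87 − 12 = 75
  F = 126 − 75 = 51
  J = 240 + 4·51 = 444
  Y = 96 + 3·75 − 3·51 − 2·444 (−7 from intervention) = -727
  C = 115 + 2·51 + 2·(-727) = -1237
Policy C (F := -25):
  G = 87
  F = -25
  J = 240 + 4·(-25) = 140
  Y = 96 + 3·87 − 3·(-25) − 2·140 = 152
  C = 115 + 2·(-25) + 2·152 = 369
Comparing — Policy A: C=-1011, Policy B: C=-1237, Policy C: C=369. Lowest is -1237 (Policy B).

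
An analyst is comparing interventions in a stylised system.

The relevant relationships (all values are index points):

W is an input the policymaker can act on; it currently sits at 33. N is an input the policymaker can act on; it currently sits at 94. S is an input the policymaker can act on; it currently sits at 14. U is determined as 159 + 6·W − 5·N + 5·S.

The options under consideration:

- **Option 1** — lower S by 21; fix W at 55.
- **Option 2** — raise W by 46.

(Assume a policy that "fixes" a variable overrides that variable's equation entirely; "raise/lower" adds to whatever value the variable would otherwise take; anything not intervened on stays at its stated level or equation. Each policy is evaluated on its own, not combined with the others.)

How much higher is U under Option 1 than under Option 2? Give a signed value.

Option 1 (S − 21, W := 55):
  W = 55
  N = 94
  S = 14 − 21 = -7
  U = 159 + 6·55 − 5·94 + 5·(-7) = -16
Option 2 (W + 46):
  W = 33 + 46 = 79
  N = 94
  S = 14
  U = 159 + 6·79 − 5·94 + 5·14 = 233
U: -16 − 233 = -249

-249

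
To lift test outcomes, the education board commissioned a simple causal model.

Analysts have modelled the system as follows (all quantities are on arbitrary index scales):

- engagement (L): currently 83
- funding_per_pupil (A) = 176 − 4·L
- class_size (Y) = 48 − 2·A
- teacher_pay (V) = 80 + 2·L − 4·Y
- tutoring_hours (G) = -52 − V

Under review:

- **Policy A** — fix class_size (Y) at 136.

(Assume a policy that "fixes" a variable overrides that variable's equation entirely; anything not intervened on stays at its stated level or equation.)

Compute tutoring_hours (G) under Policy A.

246

Policy A (Y := 136):
  L = 83
  A = 176 − 4·83 = -156
  Y = 136
  V = 80 + 2·83 − 4·136 = -298
  G = -52 − (-298) = 246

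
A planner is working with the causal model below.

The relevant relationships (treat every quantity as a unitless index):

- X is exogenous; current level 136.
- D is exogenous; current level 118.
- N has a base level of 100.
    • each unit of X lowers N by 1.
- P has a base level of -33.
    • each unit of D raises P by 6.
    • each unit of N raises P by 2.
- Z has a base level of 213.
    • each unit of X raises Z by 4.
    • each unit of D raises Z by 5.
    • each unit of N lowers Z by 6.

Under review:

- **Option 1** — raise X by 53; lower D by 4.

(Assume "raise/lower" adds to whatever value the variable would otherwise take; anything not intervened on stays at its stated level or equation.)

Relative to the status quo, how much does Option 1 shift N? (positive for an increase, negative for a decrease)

-53

Baseline:
  X = 136
  N = 100 − 136 = -36
Option 1 (X + 53, D − 4):
  X = 136 + 53 = 189
  N = 100 − 189 = -89
Change in N: -89 − (-36) = -53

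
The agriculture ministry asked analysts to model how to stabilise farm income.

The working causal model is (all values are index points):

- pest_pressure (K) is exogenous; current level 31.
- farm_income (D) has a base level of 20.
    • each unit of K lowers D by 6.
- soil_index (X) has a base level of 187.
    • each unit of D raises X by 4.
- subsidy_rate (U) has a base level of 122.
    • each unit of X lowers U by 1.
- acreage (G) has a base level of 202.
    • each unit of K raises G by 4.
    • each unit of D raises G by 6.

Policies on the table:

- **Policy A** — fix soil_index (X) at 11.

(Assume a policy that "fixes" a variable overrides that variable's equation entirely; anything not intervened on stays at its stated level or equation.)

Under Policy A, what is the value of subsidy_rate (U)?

111

Policy A (X := 11):
  K = 31
  D = 20 − 6·31 = -166
  X = 11
  U = 122 − 11 = 111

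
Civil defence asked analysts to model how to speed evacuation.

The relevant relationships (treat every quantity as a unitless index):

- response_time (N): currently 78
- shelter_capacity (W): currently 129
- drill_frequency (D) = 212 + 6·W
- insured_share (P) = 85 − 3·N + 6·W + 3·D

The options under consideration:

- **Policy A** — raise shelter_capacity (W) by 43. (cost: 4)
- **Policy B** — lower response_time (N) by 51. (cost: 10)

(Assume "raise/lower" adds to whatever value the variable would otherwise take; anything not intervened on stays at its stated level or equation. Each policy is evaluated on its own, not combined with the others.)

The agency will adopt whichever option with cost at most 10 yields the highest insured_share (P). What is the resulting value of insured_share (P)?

Policy A (W + 43):
  N = 78
  W = 129 + 43 = 172
  D = 212 + 6·172 = 1244
  P = 85 − 3·78 + 6·172 + 3·1244 = 4615
Policy B (N − 51):
  N = 78 − 51 = 27
  W = 129
  D = 212 + 6·129 = 986
  P = 85 − 3·27 + 6·129 + 3·986 = 3736
Comparing — Policy A: P=4615, Policy B: P=3736. Highest is 4615 (Policy A).

4615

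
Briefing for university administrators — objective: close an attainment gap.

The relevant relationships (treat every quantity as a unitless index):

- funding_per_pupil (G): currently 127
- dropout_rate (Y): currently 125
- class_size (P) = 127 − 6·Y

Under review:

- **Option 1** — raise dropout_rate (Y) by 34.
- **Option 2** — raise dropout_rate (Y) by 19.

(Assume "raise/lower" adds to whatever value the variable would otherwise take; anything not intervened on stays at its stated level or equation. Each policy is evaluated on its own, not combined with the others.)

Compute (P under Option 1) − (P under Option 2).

Option 1 (Y + 34):
  Y = 125 + 34 = 159
  P = 127 − 6·159 = -827
Option 2 (Y + 19):
  Y = 125 + 19 = 144
  P = 127 − 6·144 = -737
P: -827 − (-737) = -90

-90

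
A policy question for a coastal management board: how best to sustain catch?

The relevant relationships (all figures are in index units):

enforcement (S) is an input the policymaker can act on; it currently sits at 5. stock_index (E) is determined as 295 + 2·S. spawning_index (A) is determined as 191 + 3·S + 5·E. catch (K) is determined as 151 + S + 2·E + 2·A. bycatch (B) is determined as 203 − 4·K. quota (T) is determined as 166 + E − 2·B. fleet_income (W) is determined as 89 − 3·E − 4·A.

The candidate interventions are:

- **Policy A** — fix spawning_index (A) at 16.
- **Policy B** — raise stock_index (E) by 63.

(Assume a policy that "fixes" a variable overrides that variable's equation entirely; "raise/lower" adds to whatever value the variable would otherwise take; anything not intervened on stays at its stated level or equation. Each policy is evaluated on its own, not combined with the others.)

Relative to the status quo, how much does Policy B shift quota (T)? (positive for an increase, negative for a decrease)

6111

Baseline:
  S = 5
  E = 295 + 2·5 = 305
  A = 191 + 3·5 + 5·305 = 1731
  K = 151 + 5 + 2·305 + 2·1731 = 4228
  B = 203 − 4·4228 = -16709
  T = 166 + 305 − 2·(-16709) = 33889
Policy B (E + 63):
  S = 5
  E = 295 + 2·5 (+63 from intervention) = 368
  A = 191 + 3·5 + 5·368 = 2046
  K = 151 + 5 + 2·368 + 2·2046 = 4984
  B = 203 − 4·4984 = -19733
  T = 166 + 368 − 2·(-19733) = 40000
Change in T: 40000 − 33889 = 6111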